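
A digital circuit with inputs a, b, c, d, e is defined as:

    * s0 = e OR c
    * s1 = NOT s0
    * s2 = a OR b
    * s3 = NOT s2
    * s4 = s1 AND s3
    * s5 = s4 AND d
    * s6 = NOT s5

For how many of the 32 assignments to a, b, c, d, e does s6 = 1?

s6 = NOT s5 must be 1, so s5 = 0.
s5 = s4 AND d must be 0, so at least one of s4, d is 0.
Enumerating the 32 input combinations, 31 give s6 = 1 and 1 give s6 = 0.

31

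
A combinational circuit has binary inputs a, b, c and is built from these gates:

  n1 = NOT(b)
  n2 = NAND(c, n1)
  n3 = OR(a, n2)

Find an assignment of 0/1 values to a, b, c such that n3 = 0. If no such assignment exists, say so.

a=0, b=0, c=1

n3 = OR(a, n2) must be 0, so both a = 0 and n2 = 0.
Check with a=0, b=0, c=1:
n1 = NOT(b) = NOT 0 = 1
n2 = NAND(c, n1) = NAND(1, 1) = 0
n3 = OR(a, n2) = OR(0, 0) = 0
So n3 = 0 as required.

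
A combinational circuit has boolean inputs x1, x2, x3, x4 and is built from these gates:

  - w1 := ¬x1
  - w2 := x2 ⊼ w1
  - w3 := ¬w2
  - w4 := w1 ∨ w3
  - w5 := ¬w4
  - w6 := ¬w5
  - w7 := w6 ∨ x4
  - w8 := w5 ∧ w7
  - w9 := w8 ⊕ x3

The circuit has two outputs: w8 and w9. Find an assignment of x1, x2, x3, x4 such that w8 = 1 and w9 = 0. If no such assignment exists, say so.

x1=1, x2=1, x3=1, x4=1

Check with x1=1, x2=1, x3=1, x4=1:
w1 = ¬x1 = ¬1 = 0
w2 = x2 ⊼ w1 = 1 ⊼ 0 = 1
w3 = ¬w2 = ¬1 = 0
w4 = w1 ∨ w3 = 0 ∨ 0 = 0
w5 = ¬w4 = ¬0 = 1
w6 = ¬w5 = ¬1 = 0
w7 = w6 ∨ x4 = 0 ∨ 1 = 1
w8 = w5 ∧ w7 = 1 ∧ 1 = 1
w9 = w8 ⊕ x3 = 1 ⊕ 1 = 0
So w8 = 1 and w9 = 0.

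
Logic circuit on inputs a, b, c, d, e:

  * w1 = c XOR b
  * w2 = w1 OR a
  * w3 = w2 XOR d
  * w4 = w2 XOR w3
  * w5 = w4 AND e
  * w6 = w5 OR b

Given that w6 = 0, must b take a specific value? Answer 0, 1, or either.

0

w6 = w5 OR b must be 0, so both w5 = 0 and b = 0.
w5 = w4 AND e must be 0, so at least one of w4, e is 0.
Every assignment with w6 = 0 has b = 0; there are 12 such assignment(s).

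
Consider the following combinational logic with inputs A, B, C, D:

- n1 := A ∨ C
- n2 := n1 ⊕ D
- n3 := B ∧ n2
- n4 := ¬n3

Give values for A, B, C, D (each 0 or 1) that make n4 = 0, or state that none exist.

n4 = ¬n3 must be 0, so n3 = 1.
n3 = B ∧ n2 must be 1, so both B = 1 and n2 = 1.
Check with A=0, B=1, C=1, D=0:
n1 = A ∨ C = 0 ∨ 1 = 1
n2 = n1 ⊕ D = 1 ⊕ 0 = 1
n3 = B ∧ n2 = 1 ∧ 1 = 1
n4 = ¬n3 = ¬1 = 0
So n4 = 0 as required.

A=0, B=1, C=1, D=0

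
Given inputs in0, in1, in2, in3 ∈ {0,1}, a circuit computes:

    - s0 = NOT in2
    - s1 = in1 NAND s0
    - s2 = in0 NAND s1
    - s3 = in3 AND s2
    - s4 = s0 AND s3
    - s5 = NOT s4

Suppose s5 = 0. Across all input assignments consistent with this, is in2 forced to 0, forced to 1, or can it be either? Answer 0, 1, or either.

0

s5 = NOT s4 must be 0, so s4 = 1.
s4 = s0 AND s3 must be 1, so both s0 = 1 and s3 = 1.
Every assignment with s5 = 0 has in2 = 0; there are 3 such assignment(s).
  in0=0, in1=0, in2=0, in3=1
  in0=0, in1=1, in2=0, in3=1
  in0=1, in1=1, in2=0, in3=1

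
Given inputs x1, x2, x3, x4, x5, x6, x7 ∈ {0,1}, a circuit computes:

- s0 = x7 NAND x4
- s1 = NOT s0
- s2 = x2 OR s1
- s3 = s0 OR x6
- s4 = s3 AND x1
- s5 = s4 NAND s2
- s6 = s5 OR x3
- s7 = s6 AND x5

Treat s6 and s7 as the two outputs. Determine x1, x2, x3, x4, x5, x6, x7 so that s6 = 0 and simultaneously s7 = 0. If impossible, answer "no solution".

Check with x1=1, x2=1, x3=0, x4=1, x5=0, x6=1, x7=1:
s0 = x7 NAND x4 = 1 NAND 1 = 0
s1 = NOT s0 = NOT 0 = 1
s2 = x2 OR s1 = 1 OR 1 = 1
s3 = s0 OR x6 = 0 OR 1 = 1
s4 = s3 AND x1 = 1 AND 1 = 1
s5 = s4 NAND s2 = 1 NAND 1 = 0
s6 = s5 OR x3 = 0 OR 0 = 0
s7 = s6 AND x5 = 0 AND 0 = 0
So s6 = 0 and s7 = 0.

x1=1, x2=1, x3=0, x4=1, x5=0, x6=1, x7=1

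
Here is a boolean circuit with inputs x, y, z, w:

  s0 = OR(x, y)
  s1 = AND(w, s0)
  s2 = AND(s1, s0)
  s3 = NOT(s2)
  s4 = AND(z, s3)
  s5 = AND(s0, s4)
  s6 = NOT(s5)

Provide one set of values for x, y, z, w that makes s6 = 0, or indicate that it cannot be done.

s6 = NOT(s5) must be 0, so s5 = 1.
s5 = AND(s0, s4) must be 1, so both s0 = 1 and s4 = 1.
Check with x=1, y=0, z=1, w=0:
s0 = OR(x, y) = OR(1, 0) = 1
s1 = AND(w, s0) = AND(0, 1) = 0
s2 = AND(s1, s0) = AND(0, 1) = 0
s3 = NOT(s2) = NOT 0 = 1
s4 = AND(z, s3) = AND(1, 1) = 1
s5 = AND(s0, s4) = AND(1, 1) = 1
s6 = NOT(s5) = NOT 1 = 0
So s6 = 0 as required.

x=1, y=0, z=1, w=0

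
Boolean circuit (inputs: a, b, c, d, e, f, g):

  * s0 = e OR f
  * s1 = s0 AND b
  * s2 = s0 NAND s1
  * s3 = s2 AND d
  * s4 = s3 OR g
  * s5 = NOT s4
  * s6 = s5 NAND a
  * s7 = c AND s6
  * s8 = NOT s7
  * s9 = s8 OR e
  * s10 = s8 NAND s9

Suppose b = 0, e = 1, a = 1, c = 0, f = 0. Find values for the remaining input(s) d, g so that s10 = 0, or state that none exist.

Check with b = 0, e = 1, a = 1, c = 0, f = 0 and d=0, g=1:
s0 = e OR f = 1 OR 0 = 1
s1 = s0 AND b = 1 AND 0 = 0
s2 = s0 NAND s1 = 1 NAND 0 = 1
s3 = s2 AND d = 1 AND 0 = 0
s4 = s3 OR g = 0 OR 1 = 1
s5 = NOT s4 = NOT 1 = 0
s6 = s5 NAND a = 0 NAND 1 = 1
s7 = c AND s6 = 0 AND 1 = 0
s8 = NOT s7 = NOT 0 = 1
s9 = s8 OR e = 1 OR 1 = 1
s10 = s8 NAND s9 = 1 NAND 1 = 0
So s10 = 0.

d=0, g=1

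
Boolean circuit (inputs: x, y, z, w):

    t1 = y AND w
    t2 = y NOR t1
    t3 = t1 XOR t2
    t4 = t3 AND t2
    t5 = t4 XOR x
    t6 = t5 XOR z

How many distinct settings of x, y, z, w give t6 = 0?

8

t6 = t5 XOR z must be 0, so t5 and z are equal.
Enumerating the 16 input combinations, 8 give t6 = 0 and 8 give t6 = 1.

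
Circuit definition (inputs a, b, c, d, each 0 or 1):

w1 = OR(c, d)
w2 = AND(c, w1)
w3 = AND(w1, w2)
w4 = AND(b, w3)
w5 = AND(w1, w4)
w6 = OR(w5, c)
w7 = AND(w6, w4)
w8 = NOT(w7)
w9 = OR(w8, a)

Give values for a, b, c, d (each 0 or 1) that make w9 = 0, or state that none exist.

a=0, b=1, c=1, d=0

Check with a=0, b=1, c=1, d=0:
w1 = OR(c, d) = OR(1, 0) = 1
w2 = AND(c, w1) = AND(1, 1) = 1
w3 = AND(w1, w2) = AND(1, 1) = 1
w4 = AND(b, w3) = AND(1, 1) = 1
w5 = AND(w1, w4) = AND(1, 1) = 1
w6 = OR(w5, c) = OR(1, 1) = 1
w7 = AND(w6, w4) = AND(1, 1) = 1
w8 = NOT(w7) = NOT 1 = 0
w9 = OR(w8, a) = OR(0, 0) = 0
So w9 = 0 as required.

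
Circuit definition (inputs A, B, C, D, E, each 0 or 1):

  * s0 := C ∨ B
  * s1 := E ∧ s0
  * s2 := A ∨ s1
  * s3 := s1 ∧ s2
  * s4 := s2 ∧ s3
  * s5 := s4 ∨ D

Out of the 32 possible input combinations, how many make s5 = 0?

s5 = s4 ∨ D must be 0, so both s4 = 0 and D = 0.
Enumerating the 32 input combinations, 10 give s5 = 0 and 22 give s5 = 1.

10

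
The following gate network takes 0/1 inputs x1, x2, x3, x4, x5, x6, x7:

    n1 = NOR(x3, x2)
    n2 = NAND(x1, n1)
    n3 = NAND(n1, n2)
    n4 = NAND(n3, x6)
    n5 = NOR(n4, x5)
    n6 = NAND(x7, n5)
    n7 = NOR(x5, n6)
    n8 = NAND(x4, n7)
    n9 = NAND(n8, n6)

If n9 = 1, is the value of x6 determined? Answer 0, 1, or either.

n9 = NAND(n8, n6) must be 1, so at least one of n8, n6 is 0.
Every assignment with n9 = 1 has x6 = 1; there are 14 such assignment(s).

1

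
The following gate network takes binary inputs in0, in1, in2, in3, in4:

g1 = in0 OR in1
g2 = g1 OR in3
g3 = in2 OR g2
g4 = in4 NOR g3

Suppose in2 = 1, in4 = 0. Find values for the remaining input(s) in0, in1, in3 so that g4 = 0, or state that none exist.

g4 = in4 NOR g3 must be 0, so at least one of in4, g3 is 1.
Check with in2 = 1, in4 = 0 and in0=1, in1=1, in3=1:
g1 = in0 OR in1 = 1 OR 1 = 1
g2 = g1 OR in3 = 1 OR 1 = 1
g3 = in2 OR g2 = 1 OR 1 = 1
g4 = in4 NOR g3 = 0 NOR 1 = 0
So g4 = 0.

in0=1, in1=1, in3=1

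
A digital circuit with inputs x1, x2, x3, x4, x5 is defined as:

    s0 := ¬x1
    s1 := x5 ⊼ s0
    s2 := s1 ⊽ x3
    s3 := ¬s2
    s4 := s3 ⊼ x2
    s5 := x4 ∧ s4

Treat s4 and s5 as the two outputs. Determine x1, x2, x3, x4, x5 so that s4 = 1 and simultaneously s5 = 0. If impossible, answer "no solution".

Check with x1=0 x2=0 x3=0 x4=0 x5=0:
s0 = ¬x1 = ¬0 = 1
s1 = x5 ⊼ s0 = 0 ⊼ 1 = 1
s2 = s1 ⊽ x3 = 1 ⊽ 0 = 0
s3 = ¬s2 = ¬0 = 1
s4 = s3 ⊼ x2 = 1 ⊼ 0 = 1
s5 = x4 ∧ s4 = 0 ∧ 1 = 0
So s4 = 1 and s5 = 0.

x1=0 x2=0 x3=0 x4=0 x5=0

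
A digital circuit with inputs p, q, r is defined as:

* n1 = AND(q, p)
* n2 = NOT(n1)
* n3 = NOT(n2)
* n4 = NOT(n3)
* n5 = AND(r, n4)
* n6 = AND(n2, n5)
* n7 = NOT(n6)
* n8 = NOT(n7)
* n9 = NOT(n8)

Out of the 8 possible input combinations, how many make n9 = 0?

3

n9 = NOT(n8) must be 0, so n8 = 1.
n8 = NOT(n7) must be 1, so n7 = 0.
n7 = NOT(n6) must be 0, so n6 = 1.
Satisfying assignments:
  p=0, q=0, r=1
  p=0, q=1, r=1
  p=1, q=0, r=1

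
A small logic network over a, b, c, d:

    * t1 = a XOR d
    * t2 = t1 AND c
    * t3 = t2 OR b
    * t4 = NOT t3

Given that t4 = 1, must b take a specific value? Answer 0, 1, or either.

0

t4 = NOT t3 must be 1, so t3 = 0.
t3 = t2 OR b must be 0, so both t2 = 0 and b = 0.
t2 = t1 AND c must be 0, so at least one of t1, c is 0.
Every assignment with t4 = 1 has b = 0; there are 6 such assignment(s).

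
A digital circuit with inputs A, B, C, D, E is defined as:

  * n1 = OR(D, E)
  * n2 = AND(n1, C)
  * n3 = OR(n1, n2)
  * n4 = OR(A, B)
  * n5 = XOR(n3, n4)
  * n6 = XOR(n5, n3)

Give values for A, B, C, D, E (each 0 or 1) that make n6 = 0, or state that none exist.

n6 = XOR(n5, n3) must be 0, so n5 and n3 are equal.
Check with A=0, B=0, C=0, D=0, E=1:
n1 = OR(D, E) = OR(0, 1) = 1
n2 = AND(n1, C) = AND(1, 0) = 0
n3 = OR(n1, n2) = OR(1, 0) = 1
n4 = OR(A, B) = OR(0, 0) = 0
n5 = XOR(n3, n4) = XOR(1, 0) = 1
n6 = XOR(n5, n3) = XOR(1, 1) = 0
So n6 = 0 as required.

A=0, B=0, C=0, D=0, E=1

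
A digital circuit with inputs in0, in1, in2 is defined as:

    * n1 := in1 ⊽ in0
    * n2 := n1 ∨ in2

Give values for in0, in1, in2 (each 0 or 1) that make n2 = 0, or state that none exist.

n2 = n1 ∨ in2 must be 0, so both n1 = 0 and in2 = 0.
n1 = in1 ⊽ in0 must be 0, so at least one of in1, in0 is 1.
Check with in0=1 in1=0 in2=0:
n1 = in1 ⊽ in0 = 0 ⊽ 1 = 0
n2 = n1 ∨ in2 = 0 ∨ 0 = 0
So n2 = 0 as required.

in0=1 in1=0 in2=0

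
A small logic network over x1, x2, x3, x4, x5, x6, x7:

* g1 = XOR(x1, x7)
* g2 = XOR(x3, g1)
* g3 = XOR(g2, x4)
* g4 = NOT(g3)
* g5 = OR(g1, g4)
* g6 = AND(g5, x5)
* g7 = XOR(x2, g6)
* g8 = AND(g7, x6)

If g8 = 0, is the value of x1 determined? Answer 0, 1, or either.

either

Both values of x1 occur among assignments with g8 = 0:
  x1=0: x1=0, x2=0, x3=0, x4=0, x5=0, x6=0, x7=0
  x1=1: x1=1, x2=0, x3=0, x4=0, x5=0, x6=0, x7=0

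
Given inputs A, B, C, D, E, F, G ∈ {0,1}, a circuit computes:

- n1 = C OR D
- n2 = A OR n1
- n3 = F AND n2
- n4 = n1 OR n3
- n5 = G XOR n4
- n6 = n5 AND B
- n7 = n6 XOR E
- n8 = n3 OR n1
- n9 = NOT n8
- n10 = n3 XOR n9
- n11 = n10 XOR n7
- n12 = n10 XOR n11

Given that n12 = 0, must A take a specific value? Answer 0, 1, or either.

Both values of A occur among assignments with n12 = 0:
  A=0: A=0, B=0, C=0, D=0, E=0, F=0, G=0
  A=1: A=1, B=0, C=0, D=0, E=0, F=0, G=0

either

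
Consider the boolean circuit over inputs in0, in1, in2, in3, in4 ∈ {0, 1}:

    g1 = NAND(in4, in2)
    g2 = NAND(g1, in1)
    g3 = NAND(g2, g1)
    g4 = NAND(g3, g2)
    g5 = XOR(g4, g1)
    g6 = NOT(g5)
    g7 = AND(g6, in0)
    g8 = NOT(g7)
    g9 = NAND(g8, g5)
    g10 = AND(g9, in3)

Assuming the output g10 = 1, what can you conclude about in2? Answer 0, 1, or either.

Both values of in2 occur among assignments with g10 = 1:
  in2=0: in0=0, in1=0, in2=0, in3=1, in4=0
  in2=1: in0=0, in1=0, in2=1, in3=1, in4=0

either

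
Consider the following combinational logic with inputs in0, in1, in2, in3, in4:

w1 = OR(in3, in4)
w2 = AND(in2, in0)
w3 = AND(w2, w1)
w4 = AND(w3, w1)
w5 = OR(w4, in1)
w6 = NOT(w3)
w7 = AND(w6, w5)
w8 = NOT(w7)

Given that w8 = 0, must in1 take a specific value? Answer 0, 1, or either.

w8 = NOT(w7) must be 0, so w7 = 1.
w7 = AND(w6, w5) must be 1, so both w6 = 1 and w5 = 1.
Every assignment with w8 = 0 has in1 = 1; there are 13 such assignment(s).

1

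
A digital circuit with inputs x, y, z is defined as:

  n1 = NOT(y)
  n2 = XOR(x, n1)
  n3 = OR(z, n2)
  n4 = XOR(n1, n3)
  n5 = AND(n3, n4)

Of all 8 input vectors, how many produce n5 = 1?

n5 = AND(n3, n4) must be 1, so both n3 = 1 and n4 = 1.
n3 = OR(z, n2) must be 1, so at least one of z, n2 is 1.
n4 = XOR(n1, n3) must be 1, so n1 and n3 differ.
Enumerating the 8 input combinations, 3 give n5 = 1 and 5 give n5 = 0.

3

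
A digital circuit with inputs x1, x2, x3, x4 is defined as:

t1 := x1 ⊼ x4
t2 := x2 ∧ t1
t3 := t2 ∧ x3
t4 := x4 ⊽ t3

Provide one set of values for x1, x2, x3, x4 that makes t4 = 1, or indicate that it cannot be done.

t4 = x4 ⊽ t3 must be 1, so both x4 = 0 and t3 = 0.
t3 = t2 ∧ x3 must be 0, so at least one of t2, x3 is 0.
Check with x1=0, x2=1, x3=0, x4=0:
t1 = x1 ⊼ x4 = 0 ⊼ 0 = 1
t2 = x2 ∧ t1 = 1 ∧ 1 = 1
t3 = t2 ∧ x3 = 1 ∧ 0 = 0
t4 = x4 ⊽ t3 = 0 ⊽ 0 = 1
So t4 = 1 as required.

x1=0, x2=1, x3=0, x4=0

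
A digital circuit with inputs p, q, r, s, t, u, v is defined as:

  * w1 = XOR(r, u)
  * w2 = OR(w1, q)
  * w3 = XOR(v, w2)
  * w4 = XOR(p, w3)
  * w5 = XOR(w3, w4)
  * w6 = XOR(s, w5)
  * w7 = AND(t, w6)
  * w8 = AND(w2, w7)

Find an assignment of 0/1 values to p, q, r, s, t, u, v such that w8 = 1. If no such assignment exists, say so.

w8 = AND(w2, w7) must be 1, so both w2 = 1 and w7 = 1.
Check with p=0, q=1, r=0, s=1, t=1, u=1, v=1:
w1 = XOR(r, u) = XOR(0, 1) = 1
w2 = OR(w1, q) = OR(1, 1) = 1
w3 = XOR(v, w2) = XOR(1, 1) = 0
w4 = XOR(p, w3) = XOR(0, 0) = 0
w5 = XOR(w3, w4) = XOR(0, 0) = 0
w6 = XOR(s, w5) = XOR(1, 0) = 1
w7 = AND(t, w6) = AND(1, 1) = 1
w8 = AND(w2, w7) = AND(1, 1) = 1
So w8 = 1 as required.

p=0, q=1, r=0, s=1, t=1, u=1, v=1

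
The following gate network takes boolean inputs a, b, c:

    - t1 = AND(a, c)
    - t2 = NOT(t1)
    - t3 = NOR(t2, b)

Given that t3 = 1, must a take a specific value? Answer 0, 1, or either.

1

t3 = NOR(t2, b) must be 1, so both t2 = 0 and b = 0.
t2 = NOT(t1) must be 0, so t1 = 1.
Every assignment with t3 = 1 has a = 1; there are 1 such assignment(s).
  a=1, b=0, c=1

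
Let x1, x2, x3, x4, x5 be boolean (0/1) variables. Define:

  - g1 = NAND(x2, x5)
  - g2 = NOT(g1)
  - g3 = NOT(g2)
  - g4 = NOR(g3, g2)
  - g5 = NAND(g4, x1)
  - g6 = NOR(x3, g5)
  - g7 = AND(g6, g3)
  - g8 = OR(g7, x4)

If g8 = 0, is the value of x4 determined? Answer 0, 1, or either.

0

g8 = OR(g7, x4) must be 0, so both g7 = 0 and x4 = 0.
Every assignment with g8 = 0 has x4 = 0; there are 16 such assignment(s).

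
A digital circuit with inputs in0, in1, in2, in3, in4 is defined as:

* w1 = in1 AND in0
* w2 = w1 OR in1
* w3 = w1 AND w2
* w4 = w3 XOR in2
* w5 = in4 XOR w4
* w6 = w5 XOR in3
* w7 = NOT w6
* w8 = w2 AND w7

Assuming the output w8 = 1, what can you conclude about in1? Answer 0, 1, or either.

1

w8 = w2 AND w7 must be 1, so both w2 = 1 and w7 = 1.
w2 = w1 OR in1 must be 1, so at least one of w1, in1 is 1.
w7 = NOT w6 must be 1, so w6 = 0.
Every assignment with w8 = 1 has in1 = 1; there are 8 such assignment(s).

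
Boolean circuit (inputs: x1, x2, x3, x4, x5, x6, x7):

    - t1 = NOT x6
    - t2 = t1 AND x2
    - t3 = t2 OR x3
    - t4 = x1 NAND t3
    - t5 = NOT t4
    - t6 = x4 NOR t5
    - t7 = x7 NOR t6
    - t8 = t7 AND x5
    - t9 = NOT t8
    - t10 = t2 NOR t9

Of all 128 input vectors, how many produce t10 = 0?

t10 = t2 NOR t9 must be 0, so at least one of t2, t9 is 1.
Enumerating the 128 input combinations, 113 give t10 = 0 and 15 give t10 = 1.

113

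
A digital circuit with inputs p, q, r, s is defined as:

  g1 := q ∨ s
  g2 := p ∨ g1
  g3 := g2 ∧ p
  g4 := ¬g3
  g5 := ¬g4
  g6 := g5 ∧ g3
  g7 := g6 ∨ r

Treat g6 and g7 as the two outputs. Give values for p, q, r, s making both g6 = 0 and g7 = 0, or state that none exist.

p=0 q=1 r=0 s=0

Check with p=0 q=1 r=0 s=0:
g1 = q ∨ s = 1 ∨ 0 = 1
g2 = p ∨ g1 = 0 ∨ 1 = 1
g3 = g2 ∧ p = 1 ∧ 0 = 0
g4 = ¬g3 = ¬0 = 1
g5 = ¬g4 = ¬1 = 0
g6 = g5 ∧ g3 = 0 ∧ 0 = 0
g7 = g6 ∨ r = 0 ∨ 0 = 0
So g6 = 0 and g7 = 0.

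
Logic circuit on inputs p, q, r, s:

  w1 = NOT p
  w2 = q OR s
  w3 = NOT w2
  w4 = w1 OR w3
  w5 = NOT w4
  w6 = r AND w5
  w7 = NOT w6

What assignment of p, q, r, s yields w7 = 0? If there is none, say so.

Check with p=1, q=1, r=1, s=0:
w1 = NOT p = NOT 1 = 0
w2 = q OR s = 1 OR 0 = 1
w3 = NOT w2 = NOT 1 = 0
w4 = w1 OR w3 = 0 OR 0 = 0
w5 = NOT w4 = NOT 0 = 1
w6 = r AND w5 = 1 AND 1 = 1
w7 = NOT w6 = NOT 1 = 0
So w7 = 0 as required.

p=1, q=1, r=1, s=0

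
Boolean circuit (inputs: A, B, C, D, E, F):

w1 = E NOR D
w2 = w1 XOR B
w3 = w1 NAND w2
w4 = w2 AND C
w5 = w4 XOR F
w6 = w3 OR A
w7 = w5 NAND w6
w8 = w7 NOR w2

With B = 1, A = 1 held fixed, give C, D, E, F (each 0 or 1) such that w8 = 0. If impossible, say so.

C=0, D=0, E=1, F=0

w8 = w7 NOR w2 must be 0, so at least one of w7, w2 is 1.
Check with B = 1, A = 1 and C=0, D=0, E=1, F=0:
w1 = E NOR D = 1 NOR 0 = 0
w2 = w1 XOR B = 0 XOR 1 = 1
w3 = w1 NAND w2 = 0 NAND 1 = 1
w4 = w2 AND C = 1 AND 0 = 0
w5 = w4 XOR F = 0 XOR 0 = 0
w6 = w3 OR A = 1 OR 1 = 1
w7 = w5 NAND w6 = 0 NAND 1 = 1
w8 = w7 NOR w2 = 1 NOR 1 = 0
So w8 = 0.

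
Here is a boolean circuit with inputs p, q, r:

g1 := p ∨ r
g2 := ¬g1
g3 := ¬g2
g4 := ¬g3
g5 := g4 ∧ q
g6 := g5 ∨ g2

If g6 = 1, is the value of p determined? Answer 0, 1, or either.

0

g6 = g5 ∨ g2 must be 1, so at least one of g5, g2 is 1.
Every assignment with g6 = 1 has p = 0; there are 2 such assignment(s).
  p=0, q=0, r=0
  p=0, q=1, r=0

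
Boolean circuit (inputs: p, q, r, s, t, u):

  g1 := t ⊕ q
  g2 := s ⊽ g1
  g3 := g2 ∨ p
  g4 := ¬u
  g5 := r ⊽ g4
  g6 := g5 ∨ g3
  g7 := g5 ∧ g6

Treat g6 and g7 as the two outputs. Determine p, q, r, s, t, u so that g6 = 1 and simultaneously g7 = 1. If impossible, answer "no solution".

Check with p=1 q=1 r=0 s=1 t=0 u=1:
g1 = t ⊕ q = 0 ⊕ 1 = 1
g2 = s ⊽ g1 = 1 ⊽ 1 = 0
g3 = g2 ∨ p = 0 ∨ 1 = 1
g4 = ¬u = ¬1 = 0
g5 = r ⊽ g4 = 0 ⊽ 0 = 1
g6 = g5 ∨ g3 = 1 ∨ 1 = 1
g7 = g5 ∧ g6 = 1 ∧ 1 = 1
So g6 = 1 and g7 = 1.

p=1 q=1 r=0 s=1 t=0 u=1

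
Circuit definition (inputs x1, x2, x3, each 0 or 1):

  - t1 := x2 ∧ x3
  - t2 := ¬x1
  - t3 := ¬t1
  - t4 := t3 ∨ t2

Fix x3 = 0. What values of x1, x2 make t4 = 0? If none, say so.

no solution exists

With x3 = 0 fixed, none of the 4 settings of x1, x2 give t4 = 0.
For example, with x1=1, x2=0:
t1 = x2 ∧ x3 = 0 ∧ 0 = 0
t2 = ¬x1 = ¬1 = 0
t3 = ¬t1 = ¬0 = 1
t4 = t3 ∨ t2 = 1 ∨ 0 = 1
giving t4 = 1 ≠ 0.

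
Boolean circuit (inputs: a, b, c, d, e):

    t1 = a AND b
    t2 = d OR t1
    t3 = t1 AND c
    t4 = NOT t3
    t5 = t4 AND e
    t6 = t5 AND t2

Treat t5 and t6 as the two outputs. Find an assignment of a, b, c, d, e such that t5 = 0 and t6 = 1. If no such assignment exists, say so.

no solution exists

Across all 32 input combinations, none give both t5 = 0 and t6 = 1.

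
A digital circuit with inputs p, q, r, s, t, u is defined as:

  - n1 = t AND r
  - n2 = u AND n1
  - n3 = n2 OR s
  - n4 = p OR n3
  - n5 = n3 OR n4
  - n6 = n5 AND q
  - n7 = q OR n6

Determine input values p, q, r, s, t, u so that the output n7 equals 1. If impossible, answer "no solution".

n7 = q OR n6 must be 1, so at least one of q, n6 is 1.
Check with p=0, q=1, r=1, s=1, t=0, u=1:
n1 = t AND r = 0 AND 1 = 0
n2 = u AND n1 = 1 AND 0 = 0
n3 = n2 OR s = 0 OR 1 = 1
n4 = p OR n3 = 0 OR 1 = 1
n5 = n3 OR n4 = 1 OR 1 = 1
n6 = n5 AND q = 1 AND 1 = 1
n7 = q OR n6 = 1 OR 1 = 1
So n7 = 1 as required.

p=0, q=1, r=1, s=1, t=0, u=1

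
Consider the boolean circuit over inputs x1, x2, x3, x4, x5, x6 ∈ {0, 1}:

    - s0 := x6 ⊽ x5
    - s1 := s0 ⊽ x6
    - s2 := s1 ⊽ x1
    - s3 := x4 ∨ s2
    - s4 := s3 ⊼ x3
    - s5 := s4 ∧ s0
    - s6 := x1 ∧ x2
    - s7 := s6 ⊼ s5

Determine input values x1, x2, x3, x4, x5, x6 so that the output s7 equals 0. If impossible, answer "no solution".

x1=1, x2=1, x3=1, x4=0, x5=0, x6=0

s7 = s6 ⊼ s5 must be 0, so both s6 = 1 and s5 = 1.
Check with x1=1, x2=1, x3=1, x4=0, x5=0, x6=0:
s0 = x6 ⊽ x5 = 0 ⊽ 0 = 1
s1 = s0 ⊽ x6 = 1 ⊽ 0 = 0
s2 = s1 ⊽ x1 = 0 ⊽ 1 = 0
s3 = x4 ∨ s2 = 0 ∨ 0 = 0
s4 = s3 ⊼ x3 = 0 ⊼ 1 = 1
s5 = s4 ∧ s0 = 1 ∧ 1 = 1
s6 = x1 ∧ x2 = 1 ∧ 1 = 1
s7 = s6 ⊼ s5 = 1 ⊼ 1 = 0
So s7 = 0 as required.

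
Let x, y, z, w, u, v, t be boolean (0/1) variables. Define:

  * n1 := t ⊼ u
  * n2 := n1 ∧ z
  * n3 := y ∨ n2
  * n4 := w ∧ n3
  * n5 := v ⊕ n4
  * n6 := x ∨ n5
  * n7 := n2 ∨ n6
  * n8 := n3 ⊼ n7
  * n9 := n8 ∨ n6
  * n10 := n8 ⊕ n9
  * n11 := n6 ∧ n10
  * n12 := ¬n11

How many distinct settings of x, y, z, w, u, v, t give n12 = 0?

n12 = ¬n11 must be 0, so n11 = 1.
n11 = n6 ∧ n10 must be 1, so both n6 = 1 and n10 = 1.
Enumerating the 128 input combinations, 66 give n12 = 0 and 62 give n12 = 1.

66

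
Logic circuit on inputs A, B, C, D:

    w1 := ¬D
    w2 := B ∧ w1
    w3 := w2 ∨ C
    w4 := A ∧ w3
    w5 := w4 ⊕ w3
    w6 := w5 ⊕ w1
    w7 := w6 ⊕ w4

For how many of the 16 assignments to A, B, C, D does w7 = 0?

w7 = w6 ⊕ w4 must be 0, so w6 and w4 are equal.
Enumerating the 16 input combinations, 10 give w7 = 0 and 6 give w7 = 1.

10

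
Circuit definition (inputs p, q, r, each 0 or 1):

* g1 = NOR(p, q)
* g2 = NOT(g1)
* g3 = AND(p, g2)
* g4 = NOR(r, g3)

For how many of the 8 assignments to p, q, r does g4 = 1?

g4 = NOR(r, g3) must be 1, so both r = 0 and g3 = 0.
Satisfying assignments:
  p=0, q=0, r=0
  p=0, q=1, r=0

2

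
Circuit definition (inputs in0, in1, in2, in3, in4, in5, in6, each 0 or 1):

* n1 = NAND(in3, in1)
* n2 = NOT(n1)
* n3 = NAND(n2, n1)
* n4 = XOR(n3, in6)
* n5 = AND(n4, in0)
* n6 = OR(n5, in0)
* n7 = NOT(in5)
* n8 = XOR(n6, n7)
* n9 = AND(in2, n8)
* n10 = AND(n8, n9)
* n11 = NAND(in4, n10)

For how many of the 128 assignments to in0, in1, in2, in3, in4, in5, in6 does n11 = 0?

n11 = NAND(in4, n10) must be 0, so both in4 = 1 and n10 = 1.
n10 = AND(n8, n9) must be 1, so both n8 = 1 and n9 = 1.
n8 = XOR(n6, n7) must be 1, so n6 and n7 differ.
Enumerating the 128 input combinations, 16 give n11 = 0 and 112 give n11 = 1.

16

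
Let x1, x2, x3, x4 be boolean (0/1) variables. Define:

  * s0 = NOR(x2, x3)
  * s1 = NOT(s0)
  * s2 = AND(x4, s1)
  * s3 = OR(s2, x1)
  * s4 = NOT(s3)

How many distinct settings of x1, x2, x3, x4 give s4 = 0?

s4 = NOT(s3) must be 0, so s3 = 1.
Enumerating the 16 input combinations, 11 give s4 = 0 and 5 give s4 = 1.

11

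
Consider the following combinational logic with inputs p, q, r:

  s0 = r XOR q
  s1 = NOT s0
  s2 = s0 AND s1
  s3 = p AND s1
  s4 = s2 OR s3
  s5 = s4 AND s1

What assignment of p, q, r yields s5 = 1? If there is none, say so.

p=1, q=0, r=0

s5 = s4 AND s1 must be 1, so both s4 = 1 and s1 = 1.
Check with p=1, q=0, r=0:
s0 = r XOR q = 0 XOR 0 = 0
s1 = NOT s0 = NOT 0 = 1
s2 = s0 AND s1 = 0 AND 1 = 0
s3 = p AND s1 = 1 AND 1 = 1
s4 = s2 OR s3 = 0 OR 1 = 1
s5 = s4 AND s1 = 1 AND 1 = 1
So s5 = 1 as required.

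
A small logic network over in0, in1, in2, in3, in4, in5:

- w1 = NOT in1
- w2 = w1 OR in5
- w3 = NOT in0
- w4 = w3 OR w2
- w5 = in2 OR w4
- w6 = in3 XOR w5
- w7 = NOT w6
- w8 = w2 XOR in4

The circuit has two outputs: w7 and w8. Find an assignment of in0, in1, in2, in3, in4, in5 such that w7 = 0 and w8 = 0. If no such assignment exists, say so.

Check with in0=0 in1=1 in2=1 in3=0 in4=1 in5=1:
w1 = NOT in1 = NOT 1 = 0
w2 = w1 OR in5 = 0 OR 1 = 1
w3 = NOT in0 = NOT 0 = 1
w4 = w3 OR w2 = 1 OR 1 = 1
w5 = in2 OR w4 = 1 OR 1 = 1
w6 = in3 XOR w5 = 0 XOR 1 = 1
w7 = NOT w6 = NOT 1 = 0
w8 = w2 XOR in4 = 1 XOR 1 = 0
So w7 = 0 and w8 = 0.

in0=0 in1=1 in2=1 in3=0 in4=1 in5=1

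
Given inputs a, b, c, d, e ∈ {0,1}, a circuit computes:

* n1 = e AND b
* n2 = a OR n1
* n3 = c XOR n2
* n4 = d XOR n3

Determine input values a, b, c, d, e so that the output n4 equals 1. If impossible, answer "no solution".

n4 = d XOR n3 must be 1, so d and n3 differ.
Check with a=1, b=1, c=0, d=0, e=0:
n1 = e AND b = 0 AND 1 = 0
n2 = a OR n1 = 1 OR 0 = 1
n3 = c XOR n2 = 0 XOR 1 = 1
n4 = d XOR n3 = 0 XOR 1 = 1
So n4 = 1 as required.

a=1, b=1, c=0, d=0, e=0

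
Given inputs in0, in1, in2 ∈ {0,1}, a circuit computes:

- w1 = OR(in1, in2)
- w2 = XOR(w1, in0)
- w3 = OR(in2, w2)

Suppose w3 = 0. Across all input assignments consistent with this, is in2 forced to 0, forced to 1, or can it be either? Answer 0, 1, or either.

0

w3 = OR(in2, w2) must be 0, so both in2 = 0 and w2 = 0.
w2 = XOR(w1, in0) must be 0, so w1 and in0 are equal.
Every assignment with w3 = 0 has in2 = 0; there are 2 such assignment(s).
  in0=0, in1=0, in2=0
  in0=1, in1=1, in2=0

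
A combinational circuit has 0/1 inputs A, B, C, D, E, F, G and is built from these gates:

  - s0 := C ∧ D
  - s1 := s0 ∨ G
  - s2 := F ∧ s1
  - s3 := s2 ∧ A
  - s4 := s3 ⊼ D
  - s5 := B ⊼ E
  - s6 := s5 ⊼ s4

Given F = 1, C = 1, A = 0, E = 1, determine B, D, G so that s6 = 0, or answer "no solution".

Check with F = 1, C = 1, A = 0, E = 1 and B=0, D=1, G=0:
s0 = C ∧ D = 1 ∧ 1 = 1
s1 = s0 ∨ G = 1 ∨ 0 = 1
s2 = F ∧ s1 = 1 ∧ 1 = 1
s3 = s2 ∧ A = 1 ∧ 0 = 0
s4 = s3 ⊼ D = 0 ⊼ 1 = 1
s5 = B ⊼ E = 0 ⊼ 1 = 1
s6 = s5 ⊼ s4 = 1 ⊼ 1 = 0
So s6 = 0.

B=0, D=1, G=0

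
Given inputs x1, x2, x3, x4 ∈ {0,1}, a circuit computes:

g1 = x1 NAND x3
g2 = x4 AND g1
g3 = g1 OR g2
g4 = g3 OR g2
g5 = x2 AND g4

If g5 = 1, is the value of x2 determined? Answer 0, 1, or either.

1

g5 = x2 AND g4 must be 1, so both x2 = 1 and g4 = 1.
Every assignment with g5 = 1 has x2 = 1; there are 6 such assignment(s).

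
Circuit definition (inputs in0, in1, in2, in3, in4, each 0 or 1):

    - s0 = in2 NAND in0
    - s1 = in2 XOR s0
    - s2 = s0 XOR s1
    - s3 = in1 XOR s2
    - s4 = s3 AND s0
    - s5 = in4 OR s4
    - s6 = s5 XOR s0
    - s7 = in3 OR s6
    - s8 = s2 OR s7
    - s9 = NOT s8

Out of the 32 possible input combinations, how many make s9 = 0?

26

s9 = NOT s8 must be 0, so s8 = 1.
s8 = s2 OR s7 must be 1, so at least one of s2, s7 is 1.
Enumerating the 32 input combinations, 26 give s9 = 0 and 6 give s9 = 1.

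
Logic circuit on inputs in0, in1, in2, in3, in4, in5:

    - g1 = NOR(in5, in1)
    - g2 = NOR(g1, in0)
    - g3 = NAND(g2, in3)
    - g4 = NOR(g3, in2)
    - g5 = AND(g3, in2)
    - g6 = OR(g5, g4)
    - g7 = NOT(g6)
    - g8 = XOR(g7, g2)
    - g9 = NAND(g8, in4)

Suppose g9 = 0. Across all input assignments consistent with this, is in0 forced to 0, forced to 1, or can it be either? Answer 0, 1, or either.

Both values of in0 occur among assignments with g9 = 0:
  in0=0: in0=0, in1=0, in2=0, in3=0, in4=1, in5=0
  in0=1: in0=1, in1=0, in2=0, in3=0, in4=1, in5=0

either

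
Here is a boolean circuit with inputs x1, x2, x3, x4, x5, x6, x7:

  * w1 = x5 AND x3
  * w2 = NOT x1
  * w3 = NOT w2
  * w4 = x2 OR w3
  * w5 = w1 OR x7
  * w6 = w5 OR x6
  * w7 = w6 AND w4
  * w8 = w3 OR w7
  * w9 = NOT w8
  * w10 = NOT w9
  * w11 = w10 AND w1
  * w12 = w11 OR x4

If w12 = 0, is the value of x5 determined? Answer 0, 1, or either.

either

Both values of x5 occur among assignments with w12 = 0:
  x5=0: x1=0, x2=0, x3=0, x4=0, x5=0, x6=0, x7=0
  x5=1: x1=0, x2=0, x3=0, x4=0, x5=1, x6=0, x7=0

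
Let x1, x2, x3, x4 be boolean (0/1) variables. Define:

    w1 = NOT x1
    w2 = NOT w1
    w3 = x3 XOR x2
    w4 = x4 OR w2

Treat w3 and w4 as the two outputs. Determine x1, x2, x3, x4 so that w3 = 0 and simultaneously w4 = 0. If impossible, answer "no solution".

x1=0, x2=0, x3=0, x4=0

Check with x1=0, x2=0, x3=0, x4=0:
w1 = NOT x1 = NOT 0 = 1
w2 = NOT w1 = NOT 1 = 0
w3 = x3 XOR x2 = 0 XOR 0 = 0
w4 = x4 OR w2 = 0 OR 0 = 0
So w3 = 0 and w4 = 0.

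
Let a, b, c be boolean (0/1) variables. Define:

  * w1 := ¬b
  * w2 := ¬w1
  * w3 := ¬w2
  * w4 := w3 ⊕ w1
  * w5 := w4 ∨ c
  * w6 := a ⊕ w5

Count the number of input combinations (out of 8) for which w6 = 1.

w6 = a ⊕ w5 must be 1, so a and w5 differ.
Satisfying assignments:
  a=0, b=0, c=1
  a=0, b=1, c=1
  a=1, b=0, c=0
  a=1, b=1, c=0

4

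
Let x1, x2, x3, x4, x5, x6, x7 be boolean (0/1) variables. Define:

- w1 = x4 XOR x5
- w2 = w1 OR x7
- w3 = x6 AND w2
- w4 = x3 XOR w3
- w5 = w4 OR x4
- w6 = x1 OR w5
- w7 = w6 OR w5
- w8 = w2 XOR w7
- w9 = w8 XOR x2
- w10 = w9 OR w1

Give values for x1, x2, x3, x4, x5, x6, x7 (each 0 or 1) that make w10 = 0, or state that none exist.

x1=1, x2=0, x3=1, x4=0, x5=0, x6=0, x7=1

w10 = w9 OR w1 must be 0, so both w9 = 0 and w1 = 0.
w9 = w8 XOR x2 must be 0, so w8 and x2 are equal.
Check with x1=1, x2=0, x3=1, x4=0, x5=0, x6=0, x7=1:
w1 = x4 XOR x5 = 0 XOR 0 = 0
w2 = w1 OR x7 = 0 OR 1 = 1
w3 = x6 AND w2 = 0 AND 1 = 0
w4 = x3 XOR w3 = 1 XOR 0 = 1
w5 = w4 OR x4 = 1 OR 0 = 1
w6 = x1 OR w5 = 1 OR 1 = 1
w7 = w6 OR w5 = 1 OR 1 = 1
w8 = w2 XOR w7 = 1 XOR 1 = 0
w9 = w8 XOR x2 = 0 XOR 0 = 0
w10 = w9 OR w1 = 0 OR 0 = 0
So w10 = 0 as required.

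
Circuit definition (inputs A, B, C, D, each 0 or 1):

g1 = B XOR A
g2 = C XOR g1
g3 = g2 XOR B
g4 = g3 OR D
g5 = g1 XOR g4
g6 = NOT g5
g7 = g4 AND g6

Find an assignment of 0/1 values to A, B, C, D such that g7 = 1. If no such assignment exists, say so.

A=1, B=0, C=1, D=1

Check with A=1, B=0, C=1, D=1:
g1 = B XOR A = 0 XOR 1 = 1
g2 = C XOR g1 = 1 XOR 1 = 0
g3 = g2 XOR B = 0 XOR 0 = 0
g4 = g3 OR D = 0 OR 1 = 1
g5 = g1 XOR g4 = 1 XOR 1 = 0
g6 = NOT g5 = NOT 0 = 1
g7 = g4 AND g6 = 1 AND 1 = 1
So g7 = 1 as required.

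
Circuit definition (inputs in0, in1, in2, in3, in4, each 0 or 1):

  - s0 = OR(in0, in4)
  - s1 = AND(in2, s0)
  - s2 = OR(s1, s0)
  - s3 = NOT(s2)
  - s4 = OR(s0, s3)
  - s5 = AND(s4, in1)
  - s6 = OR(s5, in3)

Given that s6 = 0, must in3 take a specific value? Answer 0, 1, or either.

0

s6 = OR(s5, in3) must be 0, so both s5 = 0 and in3 = 0.
s5 = AND(s4, in1) must be 0, so at least one of s4, in1 is 0.
Every assignment with s6 = 0 has in3 = 0; there are 8 such assignment(s).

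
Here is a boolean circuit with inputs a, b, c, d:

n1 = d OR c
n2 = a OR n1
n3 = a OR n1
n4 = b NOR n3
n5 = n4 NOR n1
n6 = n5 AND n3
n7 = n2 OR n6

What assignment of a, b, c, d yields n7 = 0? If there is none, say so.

a=0, b=1, c=0, d=0

n7 = n2 OR n6 must be 0, so both n2 = 0 and n6 = 0.
Check with a=0, b=1, c=0, d=0:
n1 = d OR c = 0 OR 0 = 0
n2 = a OR n1 = 0 OR 0 = 0
n3 = a OR n1 = 0 OR 0 = 0
n4 = b NOR n3 = 1 NOR 0 = 0
n5 = n4 NOR n1 = 0 NOR 0 = 1
n6 = n5 AND n3 = 1 AND 0 = 0
n7 = n2 OR n6 = 0 OR 0 = 0
So n7 = 0 as required.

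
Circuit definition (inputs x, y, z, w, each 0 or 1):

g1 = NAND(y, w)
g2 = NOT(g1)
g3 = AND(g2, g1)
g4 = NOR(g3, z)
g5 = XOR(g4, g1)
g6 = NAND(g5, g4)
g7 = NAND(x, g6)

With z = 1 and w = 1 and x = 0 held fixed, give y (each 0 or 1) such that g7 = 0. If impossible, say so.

no solution exists

With z = 1 and w = 1 and x = 0 fixed, none of the 2 settings of y give g7 = 0.
For example, with y=1:
g1 = NAND(y, w) = NAND(1, 1) = 0
g2 = NOT(g1) = NOT 0 = 1
g3 = AND(g2, g1) = AND(1, 0) = 0
g4 = NOR(g3, z) = NOR(0, 1) = 0
g5 = XOR(g4, g1) = XOR(0, 0) = 0
g6 = NAND(g5, g4) = NAND(0, 0) = 1
g7 = NAND(x, g6) = NAND(0, 1) = 1
giving g7 = 1 ≠ 0.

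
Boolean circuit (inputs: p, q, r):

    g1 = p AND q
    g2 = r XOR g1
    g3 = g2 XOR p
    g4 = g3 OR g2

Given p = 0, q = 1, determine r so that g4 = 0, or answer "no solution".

r=0

g4 = g3 OR g2 must be 0, so both g3 = 0 and g2 = 0.
g3 = g2 XOR p must be 0, so g2 and p are equal.
Check with p = 0, q = 1 and r=0:
g1 = p AND q = 0 AND 1 = 0
g2 = r XOR g1 = 0 XOR 0 = 0
g3 = g2 XOR p = 0 XOR 0 = 0
g4 = g3 OR g2 = 0 OR 0 = 0
So g4 = 0.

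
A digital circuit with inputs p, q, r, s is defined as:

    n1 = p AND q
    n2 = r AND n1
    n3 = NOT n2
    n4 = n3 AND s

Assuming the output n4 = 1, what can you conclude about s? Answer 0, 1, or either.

n4 = n3 AND s must be 1, so both n3 = 1 and s = 1.
Every assignment with n4 = 1 has s = 1; there are 7 such assignment(s).

1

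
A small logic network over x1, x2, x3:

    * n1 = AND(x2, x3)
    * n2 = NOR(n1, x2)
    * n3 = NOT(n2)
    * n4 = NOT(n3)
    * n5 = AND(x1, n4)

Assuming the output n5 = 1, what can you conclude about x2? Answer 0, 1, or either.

n5 = AND(x1, n4) must be 1, so both x1 = 1 and n4 = 1.
n4 = NOT(n3) must be 1, so n3 = 0.
Every assignment with n5 = 1 has x2 = 0; there are 2 such assignment(s).
  x1=1, x2=0, x3=0
  x1=1, x2=0, x3=1

0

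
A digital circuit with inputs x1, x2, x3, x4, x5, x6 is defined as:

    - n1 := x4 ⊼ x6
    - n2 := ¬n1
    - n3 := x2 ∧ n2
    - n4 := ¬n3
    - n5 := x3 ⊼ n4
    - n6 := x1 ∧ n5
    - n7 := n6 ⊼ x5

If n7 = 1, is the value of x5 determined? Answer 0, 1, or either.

either

Both values of x5 occur among assignments with n7 = 1:
  x5=0: x1=0, x2=0, x3=0, x4=0, x5=0, x6=0
  x5=1: x1=0, x2=0, x3=0, x4=0, x5=1, x6=0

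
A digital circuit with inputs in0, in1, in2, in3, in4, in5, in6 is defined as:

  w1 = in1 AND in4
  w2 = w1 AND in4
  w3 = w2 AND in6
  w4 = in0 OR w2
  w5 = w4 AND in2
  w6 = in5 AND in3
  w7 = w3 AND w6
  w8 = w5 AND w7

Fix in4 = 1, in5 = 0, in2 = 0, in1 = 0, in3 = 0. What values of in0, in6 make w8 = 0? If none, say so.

in0=1, in6=0

w8 = w5 AND w7 must be 0, so at least one of w5, w7 is 0.
Check with in4 = 1, in5 = 0, in2 = 0, in1 = 0, in3 = 0 and in0=1, in6=0:
w1 = in1 AND in4 = 0 AND 1 = 0
w2 = w1 AND in4 = 0 AND 1 = 0
w3 = w2 AND in6 = 0 AND 0 = 0
w4 = in0 OR w2 = 1 OR 0 = 1
w5 = w4 AND in2 = 1 AND 0 = 0
w6 = in5 AND in3 = 0 AND 0 = 0
w7 = w3 AND w6 = 0 AND 0 = 0
w8 = w5 AND w7 = 0 AND 0 = 0
So w8 = 0.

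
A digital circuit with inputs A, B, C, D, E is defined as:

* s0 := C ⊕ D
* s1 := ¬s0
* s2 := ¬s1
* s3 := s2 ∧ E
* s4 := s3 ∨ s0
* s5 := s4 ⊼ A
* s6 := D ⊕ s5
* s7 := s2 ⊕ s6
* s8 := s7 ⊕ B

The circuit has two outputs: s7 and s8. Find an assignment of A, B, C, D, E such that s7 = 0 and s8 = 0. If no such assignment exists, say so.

Check with A=0, B=0, C=1, D=1, E=1:
s0 = C ⊕ D = 1 ⊕ 1 = 0
s1 = ¬s0 = ¬0 = 1
s2 = ¬s1 = ¬1 = 0
s3 = s2 ∧ E = 0 ∧ 1 = 0
s4 = s3 ∨ s0 = 0 ∨ 0 = 0
s5 = s4 ⊼ A = 0 ⊼ 0 = 1
s6 = D ⊕ s5 = 1 ⊕ 1 = 0
s7 = s2 ⊕ s6 = 0 ⊕ 0 = 0
s8 = s7 ⊕ B = 0 ⊕ 0 = 0
So s7 = 0 and s8 = 0.

A=0, B=0, C=1, D=1, E=1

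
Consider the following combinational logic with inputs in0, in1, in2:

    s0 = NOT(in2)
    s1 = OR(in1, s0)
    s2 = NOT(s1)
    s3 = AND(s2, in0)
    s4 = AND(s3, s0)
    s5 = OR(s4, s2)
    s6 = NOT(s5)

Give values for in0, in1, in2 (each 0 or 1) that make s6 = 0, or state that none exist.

in0=0 in1=0 in2=1

s6 = NOT(s5) must be 0, so s5 = 1.
s5 = OR(s4, s2) must be 1, so at least one of s4, s2 is 1.
Check with in0=0 in1=0 in2=1:
s0 = NOT(in2) = NOT 1 = 0
s1 = OR(in1, s0) = OR(0, 0) = 0
s2 = NOT(s1) = NOT 0 = 1
s3 = AND(s2, in0) = AND(1, 0) = 0
s4 = AND(s3, s0) = AND(0, 0) = 0
s5 = OR(s4, s2) = OR(0, 1) = 1
s6 = NOT(s5) = NOT 1 = 0
So s6 = 0 as required.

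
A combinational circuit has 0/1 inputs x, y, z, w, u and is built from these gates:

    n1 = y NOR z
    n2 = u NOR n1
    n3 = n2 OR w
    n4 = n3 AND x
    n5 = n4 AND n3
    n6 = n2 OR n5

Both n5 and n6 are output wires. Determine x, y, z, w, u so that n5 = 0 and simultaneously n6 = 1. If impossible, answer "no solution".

x=0, y=1, z=0, w=0, u=0

Check with x=0, y=1, z=0, w=0, u=0:
n1 = y NOR z = 1 NOR 0 = 0
n2 = u NOR n1 = 0 NOR 0 = 1
n3 = n2 OR w = 1 OR 0 = 1
n4 = n3 AND x = 1 AND 0 = 0
n5 = n4 AND n3 = 0 AND 1 = 0
n6 = n2 OR n5 = 1 OR 0 = 1
So n5 = 0 and n6 = 1.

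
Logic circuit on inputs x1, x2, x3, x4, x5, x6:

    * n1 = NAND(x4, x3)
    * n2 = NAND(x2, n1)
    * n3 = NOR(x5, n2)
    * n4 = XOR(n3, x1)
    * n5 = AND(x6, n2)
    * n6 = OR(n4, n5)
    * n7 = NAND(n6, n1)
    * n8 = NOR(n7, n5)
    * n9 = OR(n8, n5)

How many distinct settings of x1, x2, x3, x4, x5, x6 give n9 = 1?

38

n9 = OR(n8, n5) must be 1, so at least one of n8, n5 is 1.
Enumerating the 64 input combinations, 38 give n9 = 1 and 26 give n9 = 0.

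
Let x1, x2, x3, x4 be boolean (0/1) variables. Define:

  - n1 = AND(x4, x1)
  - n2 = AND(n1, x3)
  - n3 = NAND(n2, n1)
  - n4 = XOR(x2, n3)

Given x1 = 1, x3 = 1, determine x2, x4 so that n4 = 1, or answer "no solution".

Check with x1 = 1, x3 = 1 and x2=1, x4=1:
n1 = AND(x4, x1) = AND(1, 1) = 1
n2 = AND(n1, x3) = AND(1, 1) = 1
n3 = NAND(n2, n1) = NAND(1, 1) = 0
n4 = XOR(x2, n3) = XOR(1, 0) = 1
So n4 = 1.

x2=1, x4=1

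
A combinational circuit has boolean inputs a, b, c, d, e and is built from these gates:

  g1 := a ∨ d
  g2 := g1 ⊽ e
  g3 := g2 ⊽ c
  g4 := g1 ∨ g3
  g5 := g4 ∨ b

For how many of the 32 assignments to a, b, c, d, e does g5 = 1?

g5 = g4 ∨ b must be 1, so at least one of g4, b is 1.
Enumerating the 32 input combinations, 29 give g5 = 1 and 3 give g5 = 0.

29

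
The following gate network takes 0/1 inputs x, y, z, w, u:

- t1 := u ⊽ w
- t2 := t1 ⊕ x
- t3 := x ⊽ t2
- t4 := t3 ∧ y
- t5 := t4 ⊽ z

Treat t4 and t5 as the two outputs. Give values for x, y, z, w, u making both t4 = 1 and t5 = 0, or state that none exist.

x=0, y=1, z=0, w=0, u=1

Check with x=0, y=1, z=0, w=0, u=1:
t1 = u ⊽ w = 1 ⊽ 0 = 0
t2 = t1 ⊕ x = 0 ⊕ 0 = 0
t3 = x ⊽ t2 = 0 ⊽ 0 = 1
t4 = t3 ∧ y = 1 ∧ 1 = 1
t5 = t4 ⊽ z = 1 ⊽ 0 = 0
So t4 = 1 and t5 = 0.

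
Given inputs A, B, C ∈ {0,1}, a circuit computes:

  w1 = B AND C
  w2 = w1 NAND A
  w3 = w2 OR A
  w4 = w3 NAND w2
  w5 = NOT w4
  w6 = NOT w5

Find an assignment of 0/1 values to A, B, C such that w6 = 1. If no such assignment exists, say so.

w6 = NOT w5 must be 1, so w5 = 0.
w5 = NOT w4 must be 0, so w4 = 1.
Check with A=1, B=1, C=1:
w1 = B AND C = 1 AND 1 = 1
w2 = w1 NAND A = 1 NAND 1 = 0
w3 = w2 OR A = 0 OR 1 = 1
w4 = w3 NAND w2 = 1 NAND 0 = 1
w5 = NOT w4 = NOT 1 = 0
w6 = NOT w5 = NOT 0 = 1
So w6 = 1 as required.

A=1, B=1, C=1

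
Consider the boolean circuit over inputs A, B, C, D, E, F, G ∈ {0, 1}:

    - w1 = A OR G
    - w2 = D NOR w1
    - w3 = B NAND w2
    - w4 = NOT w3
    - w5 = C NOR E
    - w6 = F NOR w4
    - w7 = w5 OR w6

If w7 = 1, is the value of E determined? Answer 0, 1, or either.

Both values of E occur among assignments with w7 = 1:
  E=0: A=0, B=0, C=0, D=0, E=0, F=0, G=0
  E=1: A=0, B=0, C=0, D=0, E=1, F=0, G=0

either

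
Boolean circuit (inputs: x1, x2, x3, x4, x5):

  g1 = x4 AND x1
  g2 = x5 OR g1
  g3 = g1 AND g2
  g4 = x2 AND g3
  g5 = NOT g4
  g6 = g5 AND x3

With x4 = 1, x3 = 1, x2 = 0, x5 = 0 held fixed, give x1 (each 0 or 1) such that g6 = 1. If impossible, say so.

Check with x4 = 1, x3 = 1, x2 = 0, x5 = 0 and x1=0:
g1 = x4 AND x1 = 1 AND 0 = 0
g2 = x5 OR g1 = 0 OR 0 = 0
g3 = g1 AND g2 = 0 AND 0 = 0
g4 = x2 AND g3 = 0 AND 0 = 0
g5 = NOT g4 = NOT 0 = 1
g6 = g5 AND x3 = 1 AND 1 = 1
So g6 = 1.

x1=0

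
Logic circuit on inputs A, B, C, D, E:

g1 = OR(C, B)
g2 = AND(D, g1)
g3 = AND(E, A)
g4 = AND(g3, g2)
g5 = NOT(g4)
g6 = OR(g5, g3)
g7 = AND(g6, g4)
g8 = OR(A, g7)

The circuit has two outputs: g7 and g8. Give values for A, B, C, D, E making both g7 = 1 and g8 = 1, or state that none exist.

A=1, B=0, C=1, D=1, E=1

Check with A=1, B=0, C=1, D=1, E=1:
g1 = OR(C, B) = OR(1, 0) = 1
g2 = AND(D, g1) = AND(1, 1) = 1
g3 = AND(E, A) = AND(1, 1) = 1
g4 = AND(g3, g2) = AND(1, 1) = 1
g5 = NOT(g4) = NOT 1 = 0
g6 = OR(g5, g3) = OR(0, 1) = 1
g7 = AND(g6, g4) = AND(1, 1) = 1
g8 = OR(A, g7) = OR(1, 1) = 1
So g7 = 1 and g8 = 1.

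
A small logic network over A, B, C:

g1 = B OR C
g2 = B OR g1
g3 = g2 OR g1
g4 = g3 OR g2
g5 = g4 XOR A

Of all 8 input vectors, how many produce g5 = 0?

g5 = g4 XOR A must be 0, so g4 and A are equal.
Satisfying assignments:
  A=0, B=0, C=0
  A=1, B=0, C=1
  A=1, B=1, C=0
  A=1, B=1, C=1

4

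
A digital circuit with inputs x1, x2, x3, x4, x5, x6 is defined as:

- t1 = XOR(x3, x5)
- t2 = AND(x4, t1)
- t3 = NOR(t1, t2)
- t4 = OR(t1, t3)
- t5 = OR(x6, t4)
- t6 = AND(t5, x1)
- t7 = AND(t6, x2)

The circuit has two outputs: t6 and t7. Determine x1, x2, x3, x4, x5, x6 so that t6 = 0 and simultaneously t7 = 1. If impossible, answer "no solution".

no solution exists

Across all 64 input combinations, none give both t6 = 0 and t7 = 1.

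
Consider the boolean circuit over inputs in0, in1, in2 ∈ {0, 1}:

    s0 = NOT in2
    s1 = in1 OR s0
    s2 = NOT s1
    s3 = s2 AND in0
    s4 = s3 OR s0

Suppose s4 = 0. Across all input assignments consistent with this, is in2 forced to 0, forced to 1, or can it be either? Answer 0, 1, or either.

s4 = s3 OR s0 must be 0, so both s3 = 0 and s0 = 0.
Every assignment with s4 = 0 has in2 = 1; there are 3 such assignment(s).
  in0=0, in1=0, in2=1
  in0=0, in1=1, in2=1
  in0=1, in1=1, in2=1

1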